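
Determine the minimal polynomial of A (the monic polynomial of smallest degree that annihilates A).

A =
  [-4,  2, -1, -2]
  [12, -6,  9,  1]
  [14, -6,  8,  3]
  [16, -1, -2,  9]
x^4 - 7*x^3 + 9*x^2 + 27*x - 54

The characteristic polynomial is χ_A(x) = (x - 3)^3*(x + 2), so the eigenvalues are known. The minimal polynomial is
  m_A(x) = Π_λ (x − λ)^{k_λ}
where k_λ is the size of the *largest* Jordan block for λ (equivalently, the smallest k with (A − λI)^k v = 0 for every generalised eigenvector v of λ).

  λ = -2: largest Jordan block has size 1, contributing (x + 2)
  λ = 3: largest Jordan block has size 3, contributing (x − 3)^3

So m_A(x) = (x - 3)^3*(x + 2) = x^4 - 7*x^3 + 9*x^2 + 27*x - 54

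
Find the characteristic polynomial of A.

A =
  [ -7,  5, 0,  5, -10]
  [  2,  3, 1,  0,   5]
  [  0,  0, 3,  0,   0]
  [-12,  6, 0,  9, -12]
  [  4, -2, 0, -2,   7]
x^5 - 15*x^4 + 90*x^3 - 270*x^2 + 405*x - 243

Expanding det(x·I − A) (e.g. by cofactor expansion or by noting that A is similar to its Jordan form J, which has the same characteristic polynomial as A) gives
  χ_A(x) = x^5 - 15*x^4 + 90*x^3 - 270*x^2 + 405*x - 243
which factors as (x - 3)^5. The eigenvalues (with algebraic multiplicities) are λ = 3 with multiplicity 5.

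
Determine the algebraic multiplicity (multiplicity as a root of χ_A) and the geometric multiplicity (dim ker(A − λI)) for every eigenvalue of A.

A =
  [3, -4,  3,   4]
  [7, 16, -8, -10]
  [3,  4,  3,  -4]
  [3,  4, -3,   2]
λ = 6: alg = 4, geom = 2

Step 1 — factor the characteristic polynomial to read off the algebraic multiplicities:
  χ_A(x) = (x - 6)^4

Step 2 — compute geometric multiplicities via the rank-nullity identity g(λ) = n − rank(A − λI):
  rank(A − (6)·I) = 2, so dim ker(A − (6)·I) = n − 2 = 2

Summary:
  λ = 6: algebraic multiplicity = 4, geometric multiplicity = 2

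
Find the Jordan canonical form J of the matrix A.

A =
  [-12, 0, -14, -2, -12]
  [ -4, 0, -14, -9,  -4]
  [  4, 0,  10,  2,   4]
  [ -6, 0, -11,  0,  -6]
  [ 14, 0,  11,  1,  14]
J_1(0) ⊕ J_1(0) ⊕ J_3(4)

The characteristic polynomial is
  det(x·I − A) = x^5 - 12*x^4 + 48*x^3 - 64*x^2 = x^2*(x - 4)^3

Eigenvalues and multiplicities (the geometric multiplicity of λ is n − rank(A − λI), which equals the number of Jordan blocks for λ):
  λ = 0: algebraic multiplicity = 2, geometric multiplicity = 2
  λ = 4: algebraic multiplicity = 3, geometric multiplicity = 1

Determining the block sizes for each eigenvalue:
  λ = 0: gm = am = 2, so every block has size 1 → block sizes [1, 1]
  λ = 4: one block (gm = 1), so the single block has size am = 3 → block sizes [3]

Assembling the blocks gives a Jordan form
J =
  [0, 0, 0, 0, 0]
  [0, 0, 0, 0, 0]
  [0, 0, 4, 1, 0]
  [0, 0, 0, 4, 1]
  [0, 0, 0, 0, 4]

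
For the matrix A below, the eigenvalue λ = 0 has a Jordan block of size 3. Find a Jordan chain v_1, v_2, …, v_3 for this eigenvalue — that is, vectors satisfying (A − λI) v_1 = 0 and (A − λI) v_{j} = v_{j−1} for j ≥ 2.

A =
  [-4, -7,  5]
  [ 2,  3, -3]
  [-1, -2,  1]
A Jordan chain for λ = 0 of length 3:
v_1 = (-3, 1, -1)ᵀ
v_2 = (-4, 2, -1)ᵀ
v_3 = (1, 0, 0)ᵀ

Let N = A − (0)·I. We want v_3 with N^3 v_3 = 0 but N^2 v_3 ≠ 0; then v_{j-1} := N · v_j for j = 3, …, 2.

Pick v_3 = (1, 0, 0)ᵀ.
Then v_2 = N · v_3 = (-4, 2, -1)ᵀ.
Then v_1 = N · v_2 = (-3, 1, -1)ᵀ.

Sanity check: (A − (0)·I) v_1 = (0, 0, 0)ᵀ = 0. ✓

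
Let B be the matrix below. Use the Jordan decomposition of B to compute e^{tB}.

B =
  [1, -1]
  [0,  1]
e^{tB} =
  [exp(t), -t*exp(t)]
  [0, exp(t)]

Strategy: write B = P · J · P⁻¹ where J is a Jordan canonical form, so e^{tB} = P · e^{tJ} · P⁻¹, and e^{tJ} can be computed block-by-block.

B has Jordan form
J =
  [1, 1]
  [0, 1]
(up to reordering of blocks).

Per-block formulas:
  For a 2×2 Jordan block J_2(1): exp(t · J_2(1)) = e^(1t)·(I + t·N), where N is the 2×2 nilpotent shift.

After assembling e^{tJ} and conjugating by P, we get:

e^{tB} =
  [exp(t), -t*exp(t)]
  [0, exp(t)]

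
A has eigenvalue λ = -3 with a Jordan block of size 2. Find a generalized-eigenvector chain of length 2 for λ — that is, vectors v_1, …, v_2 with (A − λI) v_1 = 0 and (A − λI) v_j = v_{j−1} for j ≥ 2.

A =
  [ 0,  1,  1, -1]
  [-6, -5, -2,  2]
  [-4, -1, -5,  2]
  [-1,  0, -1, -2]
A Jordan chain for λ = -3 of length 2:
v_1 = (3, -6, -4, -1)ᵀ
v_2 = (1, 0, 0, 0)ᵀ

Let N = A − (-3)·I. We want v_2 with N^2 v_2 = 0 but N^1 v_2 ≠ 0; then v_{j-1} := N · v_j for j = 2, …, 2.

Pick v_2 = (1, 0, 0, 0)ᵀ.
Then v_1 = N · v_2 = (3, -6, -4, -1)ᵀ.

Sanity check: (A − (-3)·I) v_1 = (0, 0, 0, 0)ᵀ = 0. ✓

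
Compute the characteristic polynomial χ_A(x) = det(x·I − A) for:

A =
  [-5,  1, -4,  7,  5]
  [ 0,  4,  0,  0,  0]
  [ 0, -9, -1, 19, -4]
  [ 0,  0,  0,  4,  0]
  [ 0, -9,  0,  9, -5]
x^5 + 3*x^4 - 37*x^3 - 79*x^2 + 360*x + 400

Expanding det(x·I − A) (e.g. by cofactor expansion or by noting that A is similar to its Jordan form J, which has the same characteristic polynomial as A) gives
  χ_A(x) = x^5 + 3*x^4 - 37*x^3 - 79*x^2 + 360*x + 400
which factors as (x - 4)^2*(x + 1)*(x + 5)^2. The eigenvalues (with algebraic multiplicities) are λ = -5 with multiplicity 2, λ = -1 with multiplicity 1, λ = 4 with multiplicity 2.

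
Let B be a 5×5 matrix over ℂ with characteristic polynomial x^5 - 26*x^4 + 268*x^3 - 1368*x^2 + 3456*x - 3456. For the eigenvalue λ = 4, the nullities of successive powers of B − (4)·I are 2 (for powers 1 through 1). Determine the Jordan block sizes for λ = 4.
Block sizes for λ = 4: [1, 1]

From the dimensions of kernels of powers, the number of Jordan blocks of size at least j is d_j − d_{j−1} where d_j = dim ker(N^j) (with d_0 = 0). Computing the differences gives [2].
The number of blocks of size exactly k is (#blocks of size ≥ k) − (#blocks of size ≥ k + 1), so the partition is: 2 block(s) of size 1.
In nonincreasing order the block sizes are [1, 1].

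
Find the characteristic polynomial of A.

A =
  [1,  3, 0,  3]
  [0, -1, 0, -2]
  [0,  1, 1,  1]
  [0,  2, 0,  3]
x^4 - 4*x^3 + 6*x^2 - 4*x + 1

Expanding det(x·I − A) (e.g. by cofactor expansion or by noting that A is similar to its Jordan form J, which has the same characteristic polynomial as A) gives
  χ_A(x) = x^4 - 4*x^3 + 6*x^2 - 4*x + 1
which factors as (x - 1)^4. The eigenvalues (with algebraic multiplicities) are λ = 1 with multiplicity 4.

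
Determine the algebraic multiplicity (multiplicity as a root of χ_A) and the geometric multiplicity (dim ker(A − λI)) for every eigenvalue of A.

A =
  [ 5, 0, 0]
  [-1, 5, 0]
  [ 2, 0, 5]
λ = 5: alg = 3, geom = 2

Step 1 — factor the characteristic polynomial to read off the algebraic multiplicities:
  χ_A(x) = (x - 5)^3

Step 2 — compute geometric multiplicities via the rank-nullity identity g(λ) = n − rank(A − λI):
  rank(A − (5)·I) = 1, so dim ker(A − (5)·I) = n − 1 = 2

Summary:
  λ = 5: algebraic multiplicity = 3, geometric multiplicity = 2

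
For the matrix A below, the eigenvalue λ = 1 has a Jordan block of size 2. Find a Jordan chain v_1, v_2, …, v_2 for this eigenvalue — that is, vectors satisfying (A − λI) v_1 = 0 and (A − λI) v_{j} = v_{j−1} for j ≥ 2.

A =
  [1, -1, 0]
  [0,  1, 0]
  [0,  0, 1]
A Jordan chain for λ = 1 of length 2:
v_1 = (-1, 0, 0)ᵀ
v_2 = (0, 1, 0)ᵀ

Let N = A − (1)·I. We want v_2 with N^2 v_2 = 0 but N^1 v_2 ≠ 0; then v_{j-1} := N · v_j for j = 2, …, 2.

Pick v_2 = (0, 1, 0)ᵀ.
Then v_1 = N · v_2 = (-1, 0, 0)ᵀ.

Sanity check: (A − (1)·I) v_1 = (0, 0, 0)ᵀ = 0. ✓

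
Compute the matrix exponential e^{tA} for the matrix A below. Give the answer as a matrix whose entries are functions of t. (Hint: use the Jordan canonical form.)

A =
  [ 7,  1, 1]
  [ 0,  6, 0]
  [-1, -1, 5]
e^{tA} =
  [t*exp(6*t) + exp(6*t), t*exp(6*t), t*exp(6*t)]
  [0, exp(6*t), 0]
  [-t*exp(6*t), -t*exp(6*t), -t*exp(6*t) + exp(6*t)]

Strategy: write A = P · J · P⁻¹ where J is a Jordan canonical form, so e^{tA} = P · e^{tJ} · P⁻¹, and e^{tJ} can be computed block-by-block.

A has Jordan form
J =
  [6, 1, 0]
  [0, 6, 0]
  [0, 0, 6]
(up to reordering of blocks).

Per-block formulas:
  For a 1×1 block at λ = 6: exp(t · [6]) = [e^(6t)].
  For a 2×2 Jordan block J_2(6): exp(t · J_2(6)) = e^(6t)·(I + t·N), where N is the 2×2 nilpotent shift.

After assembling e^{tJ} and conjugating by P, we get:

e^{tA} =
  [t*exp(6*t) + exp(6*t), t*exp(6*t), t*exp(6*t)]
  [0, exp(6*t), 0]
  [-t*exp(6*t), -t*exp(6*t), -t*exp(6*t) + exp(6*t)]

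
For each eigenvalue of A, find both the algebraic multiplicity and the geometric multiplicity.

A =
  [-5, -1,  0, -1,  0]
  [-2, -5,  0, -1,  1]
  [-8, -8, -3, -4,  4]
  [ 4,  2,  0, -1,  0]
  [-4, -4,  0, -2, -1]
λ = -3: alg = 5, geom = 3

Step 1 — factor the characteristic polynomial to read off the algebraic multiplicities:
  χ_A(x) = (x + 3)^5

Step 2 — compute geometric multiplicities via the rank-nullity identity g(λ) = n − rank(A − λI):
  rank(A − (-3)·I) = 2, so dim ker(A − (-3)·I) = n − 2 = 3

Summary:
  λ = -3: algebraic multiplicity = 5, geometric multiplicity = 3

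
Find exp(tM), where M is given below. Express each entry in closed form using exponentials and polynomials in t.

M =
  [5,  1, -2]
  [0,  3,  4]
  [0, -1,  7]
e^{tM} =
  [exp(5*t), t*exp(5*t), -2*t*exp(5*t)]
  [0, -2*t*exp(5*t) + exp(5*t), 4*t*exp(5*t)]
  [0, -t*exp(5*t), 2*t*exp(5*t) + exp(5*t)]

Strategy: write M = P · J · P⁻¹ where J is a Jordan canonical form, so e^{tM} = P · e^{tJ} · P⁻¹, and e^{tJ} can be computed block-by-block.

M has Jordan form
J =
  [5, 1, 0]
  [0, 5, 0]
  [0, 0, 5]
(up to reordering of blocks).

Per-block formulas:
  For a 1×1 block at λ = 5: exp(t · [5]) = [e^(5t)].
  For a 2×2 Jordan block J_2(5): exp(t · J_2(5)) = e^(5t)·(I + t·N), where N is the 2×2 nilpotent shift.

After assembling e^{tJ} and conjugating by P, we get:

e^{tM} =
  [exp(5*t), t*exp(5*t), -2*t*exp(5*t)]
  [0, -2*t*exp(5*t) + exp(5*t), 4*t*exp(5*t)]
  [0, -t*exp(5*t), 2*t*exp(5*t) + exp(5*t)]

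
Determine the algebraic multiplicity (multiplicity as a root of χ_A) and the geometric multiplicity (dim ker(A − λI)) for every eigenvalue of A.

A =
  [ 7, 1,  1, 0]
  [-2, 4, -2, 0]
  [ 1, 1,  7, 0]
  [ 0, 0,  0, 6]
λ = 6: alg = 4, geom = 3

Step 1 — factor the characteristic polynomial to read off the algebraic multiplicities:
  χ_A(x) = (x - 6)^4

Step 2 — compute geometric multiplicities via the rank-nullity identity g(λ) = n − rank(A − λI):
  rank(A − (6)·I) = 1, so dim ker(A − (6)·I) = n − 1 = 3

Summary:
  λ = 6: algebraic multiplicity = 4, geometric multiplicity = 3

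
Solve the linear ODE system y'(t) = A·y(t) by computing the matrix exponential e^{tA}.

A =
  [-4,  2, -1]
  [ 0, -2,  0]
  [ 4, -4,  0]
e^{tA} =
  [-2*t*exp(-2*t) + exp(-2*t), 2*t*exp(-2*t), -t*exp(-2*t)]
  [0, exp(-2*t), 0]
  [4*t*exp(-2*t), -4*t*exp(-2*t), 2*t*exp(-2*t) + exp(-2*t)]

Strategy: write A = P · J · P⁻¹ where J is a Jordan canonical form, so e^{tA} = P · e^{tJ} · P⁻¹, and e^{tJ} can be computed block-by-block.

A has Jordan form
J =
  [-2,  1,  0]
  [ 0, -2,  0]
  [ 0,  0, -2]
(up to reordering of blocks).

Per-block formulas:
  For a 2×2 Jordan block J_2(-2): exp(t · J_2(-2)) = e^(-2t)·(I + t·N), where N is the 2×2 nilpotent shift.
  For a 1×1 block at λ = -2: exp(t · [-2]) = [e^(-2t)].

After assembling e^{tJ} and conjugating by P, we get:

e^{tA} =
  [-2*t*exp(-2*t) + exp(-2*t), 2*t*exp(-2*t), -t*exp(-2*t)]
  [0, exp(-2*t), 0]
  [4*t*exp(-2*t), -4*t*exp(-2*t), 2*t*exp(-2*t) + exp(-2*t)]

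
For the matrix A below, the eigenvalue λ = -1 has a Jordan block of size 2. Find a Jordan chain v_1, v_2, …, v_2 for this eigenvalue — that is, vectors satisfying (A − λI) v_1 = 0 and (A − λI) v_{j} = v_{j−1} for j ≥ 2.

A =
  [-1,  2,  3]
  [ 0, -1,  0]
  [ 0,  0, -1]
A Jordan chain for λ = -1 of length 2:
v_1 = (2, 0, 0)ᵀ
v_2 = (0, 1, 0)ᵀ

Let N = A − (-1)·I. We want v_2 with N^2 v_2 = 0 but N^1 v_2 ≠ 0; then v_{j-1} := N · v_j for j = 2, …, 2.

Pick v_2 = (0, 1, 0)ᵀ.
Then v_1 = N · v_2 = (2, 0, 0)ᵀ.

Sanity check: (A − (-1)·I) v_1 = (0, 0, 0)ᵀ = 0. ✓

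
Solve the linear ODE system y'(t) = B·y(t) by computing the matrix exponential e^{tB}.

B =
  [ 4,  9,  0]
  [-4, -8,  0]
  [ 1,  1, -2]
e^{tB} =
  [6*t*exp(-2*t) + exp(-2*t), 9*t*exp(-2*t), 0]
  [-4*t*exp(-2*t), -6*t*exp(-2*t) + exp(-2*t), 0]
  [t^2*exp(-2*t) + t*exp(-2*t), 3*t^2*exp(-2*t)/2 + t*exp(-2*t), exp(-2*t)]

Strategy: write B = P · J · P⁻¹ where J is a Jordan canonical form, so e^{tB} = P · e^{tJ} · P⁻¹, and e^{tJ} can be computed block-by-block.

B has Jordan form
J =
  [-2,  1,  0]
  [ 0, -2,  1]
  [ 0,  0, -2]
(up to reordering of blocks).

Per-block formulas:
  For a 3×3 Jordan block J_3(-2): exp(t · J_3(-2)) = e^(-2t)·(I + t·N + (t^2/2)·N^2), where N is the 3×3 nilpotent shift.

After assembling e^{tJ} and conjugating by P, we get:

e^{tB} =
  [6*t*exp(-2*t) + exp(-2*t), 9*t*exp(-2*t), 0]
  [-4*t*exp(-2*t), -6*t*exp(-2*t) + exp(-2*t), 0]
  [t^2*exp(-2*t) + t*exp(-2*t), 3*t^2*exp(-2*t)/2 + t*exp(-2*t), exp(-2*t)]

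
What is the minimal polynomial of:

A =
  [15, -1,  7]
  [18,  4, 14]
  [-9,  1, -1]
x^2 - 12*x + 36

The characteristic polynomial is χ_A(x) = (x - 6)^3, so the eigenvalues are known. The minimal polynomial is
  m_A(x) = Π_λ (x − λ)^{k_λ}
where k_λ is the size of the *largest* Jordan block for λ (equivalently, the smallest k with (A − λI)^k v = 0 for every generalised eigenvector v of λ).

  λ = 6: largest Jordan block has size 2, contributing (x − 6)^2

So m_A(x) = (x - 6)^2 = x^2 - 12*x + 36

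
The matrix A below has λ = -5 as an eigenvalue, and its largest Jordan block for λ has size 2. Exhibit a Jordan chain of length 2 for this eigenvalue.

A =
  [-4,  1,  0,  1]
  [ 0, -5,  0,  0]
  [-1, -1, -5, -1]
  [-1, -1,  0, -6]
A Jordan chain for λ = -5 of length 2:
v_1 = (1, 0, -1, -1)ᵀ
v_2 = (1, 0, 0, 0)ᵀ

Let N = A − (-5)·I. We want v_2 with N^2 v_2 = 0 but N^1 v_2 ≠ 0; then v_{j-1} := N · v_j for j = 2, …, 2.

Pick v_2 = (1, 0, 0, 0)ᵀ.
Then v_1 = N · v_2 = (1, 0, -1, -1)ᵀ.

Sanity check: (A − (-5)·I) v_1 = (0, 0, 0, 0)ᵀ = 0. ✓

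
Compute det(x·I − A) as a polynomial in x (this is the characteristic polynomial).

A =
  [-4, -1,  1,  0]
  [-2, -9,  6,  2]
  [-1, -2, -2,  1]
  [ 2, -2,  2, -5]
x^4 + 20*x^3 + 150*x^2 + 500*x + 625

Expanding det(x·I − A) (e.g. by cofactor expansion or by noting that A is similar to its Jordan form J, which has the same characteristic polynomial as A) gives
  χ_A(x) = x^4 + 20*x^3 + 150*x^2 + 500*x + 625
which factors as (x + 5)^4. The eigenvalues (with algebraic multiplicities) are λ = -5 with multiplicity 4.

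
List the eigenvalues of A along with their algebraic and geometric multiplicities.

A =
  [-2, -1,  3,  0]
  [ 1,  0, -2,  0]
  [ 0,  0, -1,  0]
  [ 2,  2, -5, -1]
λ = -1: alg = 4, geom = 2

Step 1 — factor the characteristic polynomial to read off the algebraic multiplicities:
  χ_A(x) = (x + 1)^4

Step 2 — compute geometric multiplicities via the rank-nullity identity g(λ) = n − rank(A − λI):
  rank(A − (-1)·I) = 2, so dim ker(A − (-1)·I) = n − 2 = 2

Summary:
  λ = -1: algebraic multiplicity = 4, geometric multiplicity = 2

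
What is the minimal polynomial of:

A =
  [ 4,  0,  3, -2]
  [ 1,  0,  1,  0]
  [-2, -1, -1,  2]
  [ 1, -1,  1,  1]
x^3 - 3*x^2 + 3*x - 1

The characteristic polynomial is χ_A(x) = (x - 1)^4, so the eigenvalues are known. The minimal polynomial is
  m_A(x) = Π_λ (x − λ)^{k_λ}
where k_λ is the size of the *largest* Jordan block for λ (equivalently, the smallest k with (A − λI)^k v = 0 for every generalised eigenvector v of λ).

  λ = 1: largest Jordan block has size 3, contributing (x − 1)^3

So m_A(x) = (x - 1)^3 = x^3 - 3*x^2 + 3*x - 1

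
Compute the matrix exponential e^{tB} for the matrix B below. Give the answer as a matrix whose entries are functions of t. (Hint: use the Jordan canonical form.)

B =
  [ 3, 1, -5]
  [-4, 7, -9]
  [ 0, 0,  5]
e^{tB} =
  [-2*t*exp(5*t) + exp(5*t), t*exp(5*t), t^2*exp(5*t)/2 - 5*t*exp(5*t)]
  [-4*t*exp(5*t), 2*t*exp(5*t) + exp(5*t), t^2*exp(5*t) - 9*t*exp(5*t)]
  [0, 0, exp(5*t)]

Strategy: write B = P · J · P⁻¹ where J is a Jordan canonical form, so e^{tB} = P · e^{tJ} · P⁻¹, and e^{tJ} can be computed block-by-block.

B has Jordan form
J =
  [5, 1, 0]
  [0, 5, 1]
  [0, 0, 5]
(up to reordering of blocks).

Per-block formulas:
  For a 3×3 Jordan block J_3(5): exp(t · J_3(5)) = e^(5t)·(I + t·N + (t^2/2)·N^2), where N is the 3×3 nilpotent shift.

After assembling e^{tJ} and conjugating by P, we get:

e^{tB} =
  [-2*t*exp(5*t) + exp(5*t), t*exp(5*t), t^2*exp(5*t)/2 - 5*t*exp(5*t)]
  [-4*t*exp(5*t), 2*t*exp(5*t) + exp(5*t), t^2*exp(5*t) - 9*t*exp(5*t)]
  [0, 0, exp(5*t)]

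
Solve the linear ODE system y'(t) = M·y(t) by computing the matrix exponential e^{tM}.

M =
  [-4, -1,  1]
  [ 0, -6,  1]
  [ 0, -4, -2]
e^{tM} =
  [exp(-4*t), -t^2*exp(-4*t) - t*exp(-4*t), t^2*exp(-4*t)/2 + t*exp(-4*t)]
  [0, -2*t*exp(-4*t) + exp(-4*t), t*exp(-4*t)]
  [0, -4*t*exp(-4*t), 2*t*exp(-4*t) + exp(-4*t)]

Strategy: write M = P · J · P⁻¹ where J is a Jordan canonical form, so e^{tM} = P · e^{tJ} · P⁻¹, and e^{tJ} can be computed block-by-block.

M has Jordan form
J =
  [-4,  1,  0]
  [ 0, -4,  1]
  [ 0,  0, -4]
(up to reordering of blocks).

Per-block formulas:
  For a 3×3 Jordan block J_3(-4): exp(t · J_3(-4)) = e^(-4t)·(I + t·N + (t^2/2)·N^2), where N is the 3×3 nilpotent shift.

After assembling e^{tJ} and conjugating by P, we get:

e^{tM} =
  [exp(-4*t), -t^2*exp(-4*t) - t*exp(-4*t), t^2*exp(-4*t)/2 + t*exp(-4*t)]
  [0, -2*t*exp(-4*t) + exp(-4*t), t*exp(-4*t)]
  [0, -4*t*exp(-4*t), 2*t*exp(-4*t) + exp(-4*t)]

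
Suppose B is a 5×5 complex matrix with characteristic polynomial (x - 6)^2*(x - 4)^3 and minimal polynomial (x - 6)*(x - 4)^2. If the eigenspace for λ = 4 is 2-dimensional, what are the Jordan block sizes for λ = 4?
Block sizes for λ = 4: [2, 1]

Step 1 — from the characteristic polynomial, algebraic multiplicity of λ = 4 is 3. From dim ker(B − (4)·I) = 2, there are exactly 2 Jordan blocks for λ = 4.
Step 2 — from the minimal polynomial, the factor (x − 4)^2 tells us the largest block for λ = 4 has size 2.
Step 3 — with total size 3, 2 blocks, and largest block 2, the block sizes (in nonincreasing order) are [2, 1].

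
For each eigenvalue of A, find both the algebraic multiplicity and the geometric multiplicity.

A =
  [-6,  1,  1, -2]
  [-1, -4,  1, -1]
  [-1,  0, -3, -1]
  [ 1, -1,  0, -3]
λ = -4: alg = 4, geom = 2

Step 1 — factor the characteristic polynomial to read off the algebraic multiplicities:
  χ_A(x) = (x + 4)^4

Step 2 — compute geometric multiplicities via the rank-nullity identity g(λ) = n − rank(A − λI):
  rank(A − (-4)·I) = 2, so dim ker(A − (-4)·I) = n − 2 = 2

Summary:
  λ = -4: algebraic multiplicity = 4, geometric multiplicity = 2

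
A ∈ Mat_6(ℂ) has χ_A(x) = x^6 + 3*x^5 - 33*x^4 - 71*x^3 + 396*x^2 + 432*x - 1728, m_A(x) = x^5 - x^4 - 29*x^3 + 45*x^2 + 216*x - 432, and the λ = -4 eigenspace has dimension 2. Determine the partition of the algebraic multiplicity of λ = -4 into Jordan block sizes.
Block sizes for λ = -4: [2, 1]

Step 1 — from the characteristic polynomial, algebraic multiplicity of λ = -4 is 3. From dim ker(A − (-4)·I) = 2, there are exactly 2 Jordan blocks for λ = -4.
Step 2 — from the minimal polynomial, the factor (x + 4)^2 tells us the largest block for λ = -4 has size 2.
Step 3 — with total size 3, 2 blocks, and largest block 2, the block sizes (in nonincreasing order) are [2, 1].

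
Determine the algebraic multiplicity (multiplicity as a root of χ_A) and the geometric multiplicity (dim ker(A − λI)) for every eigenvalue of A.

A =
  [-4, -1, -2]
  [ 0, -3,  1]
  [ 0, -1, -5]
λ = -4: alg = 3, geom = 1

Step 1 — factor the characteristic polynomial to read off the algebraic multiplicities:
  χ_A(x) = (x + 4)^3

Step 2 — compute geometric multiplicities via the rank-nullity identity g(λ) = n − rank(A − λI):
  rank(A − (-4)·I) = 2, so dim ker(A − (-4)·I) = n − 2 = 1

Summary:
  λ = -4: algebraic multiplicity = 3, geometric multiplicity = 1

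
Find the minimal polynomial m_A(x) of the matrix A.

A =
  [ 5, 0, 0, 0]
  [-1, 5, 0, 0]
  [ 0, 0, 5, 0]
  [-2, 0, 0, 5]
x^2 - 10*x + 25

The characteristic polynomial is χ_A(x) = (x - 5)^4, so the eigenvalues are known. The minimal polynomial is
  m_A(x) = Π_λ (x − λ)^{k_λ}
where k_λ is the size of the *largest* Jordan block for λ (equivalently, the smallest k with (A − λI)^k v = 0 for every generalised eigenvector v of λ).

  λ = 5: largest Jordan block has size 2, contributing (x − 5)^2

So m_A(x) = (x - 5)^2 = x^2 - 10*x + 25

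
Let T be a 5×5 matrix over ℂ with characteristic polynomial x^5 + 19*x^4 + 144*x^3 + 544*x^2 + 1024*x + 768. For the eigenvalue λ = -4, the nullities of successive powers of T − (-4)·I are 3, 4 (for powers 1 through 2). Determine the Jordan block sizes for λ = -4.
Block sizes for λ = -4: [2, 1, 1]

From the dimensions of kernels of powers, the number of Jordan blocks of size at least j is d_j − d_{j−1} where d_j = dim ker(N^j) (with d_0 = 0). Computing the differences gives [3, 1].
The number of blocks of size exactly k is (#blocks of size ≥ k) − (#blocks of size ≥ k + 1), so the partition is: 2 block(s) of size 1, 1 block(s) of size 2.
In nonincreasing order the block sizes are [2, 1, 1].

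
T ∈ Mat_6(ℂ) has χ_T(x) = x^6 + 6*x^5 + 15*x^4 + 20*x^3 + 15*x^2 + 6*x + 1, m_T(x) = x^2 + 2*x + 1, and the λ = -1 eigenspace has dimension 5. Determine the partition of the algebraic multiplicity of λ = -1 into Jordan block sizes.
Block sizes for λ = -1: [2, 1, 1, 1, 1]

Step 1 — from the characteristic polynomial, algebraic multiplicity of λ = -1 is 6. From dim ker(T − (-1)·I) = 5, there are exactly 5 Jordan blocks for λ = -1.
Step 2 — from the minimal polynomial, the factor (x + 1)^2 tells us the largest block for λ = -1 has size 2.
Step 3 — with total size 6, 5 blocks, and largest block 2, the block sizes (in nonincreasing order) are [2, 1, 1, 1, 1].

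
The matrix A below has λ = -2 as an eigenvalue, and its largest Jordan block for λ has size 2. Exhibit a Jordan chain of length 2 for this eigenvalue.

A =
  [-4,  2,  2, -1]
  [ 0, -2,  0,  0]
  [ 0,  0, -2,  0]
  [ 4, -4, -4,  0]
A Jordan chain for λ = -2 of length 2:
v_1 = (-2, 0, 0, 4)ᵀ
v_2 = (1, 0, 0, 0)ᵀ

Let N = A − (-2)·I. We want v_2 with N^2 v_2 = 0 but N^1 v_2 ≠ 0; then v_{j-1} := N · v_j for j = 2, …, 2.

Pick v_2 = (1, 0, 0, 0)ᵀ.
Then v_1 = N · v_2 = (-2, 0, 0, 4)ᵀ.

Sanity check: (A − (-2)·I) v_1 = (0, 0, 0, 0)ᵀ = 0. ✓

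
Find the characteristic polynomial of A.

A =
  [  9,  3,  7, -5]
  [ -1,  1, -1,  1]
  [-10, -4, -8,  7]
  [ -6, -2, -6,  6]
x^4 - 8*x^3 + 24*x^2 - 32*x + 16

Expanding det(x·I − A) (e.g. by cofactor expansion or by noting that A is similar to its Jordan form J, which has the same characteristic polynomial as A) gives
  χ_A(x) = x^4 - 8*x^3 + 24*x^2 - 32*x + 16
which factors as (x - 2)^4. The eigenvalues (with algebraic multiplicities) are λ = 2 with multiplicity 4.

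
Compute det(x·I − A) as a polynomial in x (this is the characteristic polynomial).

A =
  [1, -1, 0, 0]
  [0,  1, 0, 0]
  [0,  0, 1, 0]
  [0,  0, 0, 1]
x^4 - 4*x^3 + 6*x^2 - 4*x + 1

Expanding det(x·I − A) (e.g. by cofactor expansion or by noting that A is similar to its Jordan form J, which has the same characteristic polynomial as A) gives
  χ_A(x) = x^4 - 4*x^3 + 6*x^2 - 4*x + 1
which factors as (x - 1)^4. The eigenvalues (with algebraic multiplicities) are λ = 1 with multiplicity 4.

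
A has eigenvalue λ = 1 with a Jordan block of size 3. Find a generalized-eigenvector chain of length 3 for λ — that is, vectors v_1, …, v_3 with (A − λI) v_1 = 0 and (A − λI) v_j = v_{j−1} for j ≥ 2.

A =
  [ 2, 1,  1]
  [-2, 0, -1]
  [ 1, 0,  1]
A Jordan chain for λ = 1 of length 3:
v_1 = (0, -1, 1)ᵀ
v_2 = (1, -2, 1)ᵀ
v_3 = (1, 0, 0)ᵀ

Let N = A − (1)·I. We want v_3 with N^3 v_3 = 0 but N^2 v_3 ≠ 0; then v_{j-1} := N · v_j for j = 3, …, 2.

Pick v_3 = (1, 0, 0)ᵀ.
Then v_2 = N · v_3 = (1, -2, 1)ᵀ.
Then v_1 = N · v_2 = (0, -1, 1)ᵀ.

Sanity check: (A − (1)·I) v_1 = (0, 0, 0)ᵀ = 0. ✓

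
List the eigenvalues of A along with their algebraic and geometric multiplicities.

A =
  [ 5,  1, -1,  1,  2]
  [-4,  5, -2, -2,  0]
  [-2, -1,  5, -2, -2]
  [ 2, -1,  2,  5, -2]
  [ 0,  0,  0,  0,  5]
λ = 5: alg = 5, geom = 3

Step 1 — factor the characteristic polynomial to read off the algebraic multiplicities:
  χ_A(x) = (x - 5)^5

Step 2 — compute geometric multiplicities via the rank-nullity identity g(λ) = n − rank(A − λI):
  rank(A − (5)·I) = 2, so dim ker(A − (5)·I) = n − 2 = 3

Summary:
  λ = 5: algebraic multiplicity = 5, geometric multiplicity = 3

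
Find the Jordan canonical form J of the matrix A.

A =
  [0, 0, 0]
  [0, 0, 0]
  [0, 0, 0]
J_1(0) ⊕ J_1(0) ⊕ J_1(0)

The characteristic polynomial is
  det(x·I − A) = x^3

Eigenvalues and multiplicities (the geometric multiplicity of λ is n − rank(A − λI), which equals the number of Jordan blocks for λ):
  λ = 0: algebraic multiplicity = 3, geometric multiplicity = 3

Determining the block sizes for each eigenvalue:
  λ = 0: gm = am = 3, so every block has size 1 → block sizes [1, 1, 1]

Assembling the blocks gives a Jordan form
J =
  [0, 0, 0]
  [0, 0, 0]
  [0, 0, 0]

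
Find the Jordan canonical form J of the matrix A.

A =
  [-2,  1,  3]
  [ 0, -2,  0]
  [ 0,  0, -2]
J_2(-2) ⊕ J_1(-2)

The characteristic polynomial is
  det(x·I − A) = x^3 + 6*x^2 + 12*x + 8 = (x + 2)^3

Eigenvalues and multiplicities (the geometric multiplicity of λ is n − rank(A − λI), which equals the number of Jordan blocks for λ):
  λ = -2: algebraic multiplicity = 3, geometric multiplicity = 2

Determining the block sizes for each eigenvalue:
  λ = -2: 2 blocks summing to 3 forces exactly one block of size 2 and the rest size 1 → block sizes [2, 1]

Assembling the blocks gives a Jordan form
J =
  [-2,  1,  0]
  [ 0, -2,  0]
  [ 0,  0, -2]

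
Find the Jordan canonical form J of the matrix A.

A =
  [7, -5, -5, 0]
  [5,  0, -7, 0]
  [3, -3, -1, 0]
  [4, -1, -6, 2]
J_3(2) ⊕ J_1(2)

The characteristic polynomial is
  det(x·I − A) = x^4 - 8*x^3 + 24*x^2 - 32*x + 16 = (x - 2)^4

Eigenvalues and multiplicities (the geometric multiplicity of λ is n − rank(A − λI), which equals the number of Jordan blocks for λ):
  λ = 2: algebraic multiplicity = 4, geometric multiplicity = 2

Determining the block sizes for each eigenvalue:
  λ = 2: with am = 4 and gm = 2, the partition is not yet determined (e.g. several partitions of 4 into 2 parts exist). Let N = A − (2)·I. Computing rank(N^1) = 2, rank(N^2) = 1, rank(N^3) = 0; the number of blocks of size ≥ j is rank(N^{j−1}) − rank(N^j), giving [2, 1, 1]. So we have 1 block(s) of size 3, 1 block(s) of size 1 → block sizes [3, 1]

Assembling the blocks gives a Jordan form
J =
  [2, 1, 0, 0]
  [0, 2, 1, 0]
  [0, 0, 2, 0]
  [0, 0, 0, 2]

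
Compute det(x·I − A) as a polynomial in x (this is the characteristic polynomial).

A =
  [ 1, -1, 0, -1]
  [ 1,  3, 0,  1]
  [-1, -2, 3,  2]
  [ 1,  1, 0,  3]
x^4 - 10*x^3 + 37*x^2 - 60*x + 36

Expanding det(x·I − A) (e.g. by cofactor expansion or by noting that A is similar to its Jordan form J, which has the same characteristic polynomial as A) gives
  χ_A(x) = x^4 - 10*x^3 + 37*x^2 - 60*x + 36
which factors as (x - 3)^2*(x - 2)^2. The eigenvalues (with algebraic multiplicities) are λ = 2 with multiplicity 2, λ = 3 with multiplicity 2.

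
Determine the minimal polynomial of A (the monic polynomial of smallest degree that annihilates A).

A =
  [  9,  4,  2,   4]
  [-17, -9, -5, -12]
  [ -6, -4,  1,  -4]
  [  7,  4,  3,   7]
x^3 - 5*x^2 + 3*x + 9

The characteristic polynomial is χ_A(x) = (x - 3)^3*(x + 1), so the eigenvalues are known. The minimal polynomial is
  m_A(x) = Π_λ (x − λ)^{k_λ}
where k_λ is the size of the *largest* Jordan block for λ (equivalently, the smallest k with (A − λI)^k v = 0 for every generalised eigenvector v of λ).

  λ = -1: largest Jordan block has size 1, contributing (x + 1)
  λ = 3: largest Jordan block has size 2, contributing (x − 3)^2

So m_A(x) = (x - 3)^2*(x + 1) = x^3 - 5*x^2 + 3*x + 9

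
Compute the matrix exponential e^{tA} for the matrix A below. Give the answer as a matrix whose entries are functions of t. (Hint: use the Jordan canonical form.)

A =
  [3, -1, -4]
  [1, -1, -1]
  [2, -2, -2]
e^{tA} =
  [3*t + 1, 3*t^2 - t, -3*t^2/2 - 4*t]
  [t, t^2 - t + 1, -t^2/2 - t]
  [2*t, 2*t^2 - 2*t, -t^2 - 2*t + 1]

Strategy: write A = P · J · P⁻¹ where J is a Jordan canonical form, so e^{tA} = P · e^{tJ} · P⁻¹, and e^{tJ} can be computed block-by-block.

A has Jordan form
J =
  [0, 1, 0]
  [0, 0, 1]
  [0, 0, 0]
(up to reordering of blocks).

Per-block formulas:
  For a 3×3 Jordan block J_3(0): exp(t · J_3(0)) = e^(0t)·(I + t·N + (t^2/2)·N^2), where N is the 3×3 nilpotent shift.

After assembling e^{tJ} and conjugating by P, we get:

e^{tA} =
  [3*t + 1, 3*t^2 - t, -3*t^2/2 - 4*t]
  [t, t^2 - t + 1, -t^2/2 - t]
  [2*t, 2*t^2 - 2*t, -t^2 - 2*t + 1]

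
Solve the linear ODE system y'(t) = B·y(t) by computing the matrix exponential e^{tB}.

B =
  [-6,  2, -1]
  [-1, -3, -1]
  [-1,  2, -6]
e^{tB} =
  [-t*exp(-5*t) + exp(-5*t), 2*t*exp(-5*t), -t*exp(-5*t)]
  [-t*exp(-5*t), 2*t*exp(-5*t) + exp(-5*t), -t*exp(-5*t)]
  [-t*exp(-5*t), 2*t*exp(-5*t), -t*exp(-5*t) + exp(-5*t)]

Strategy: write B = P · J · P⁻¹ where J is a Jordan canonical form, so e^{tB} = P · e^{tJ} · P⁻¹, and e^{tJ} can be computed block-by-block.

B has Jordan form
J =
  [-5,  1,  0]
  [ 0, -5,  0]
  [ 0,  0, -5]
(up to reordering of blocks).

Per-block formulas:
  For a 1×1 block at λ = -5: exp(t · [-5]) = [e^(-5t)].
  For a 2×2 Jordan block J_2(-5): exp(t · J_2(-5)) = e^(-5t)·(I + t·N), where N is the 2×2 nilpotent shift.

After assembling e^{tJ} and conjugating by P, we get:

e^{tB} =
  [-t*exp(-5*t) + exp(-5*t), 2*t*exp(-5*t), -t*exp(-5*t)]
  [-t*exp(-5*t), 2*t*exp(-5*t) + exp(-5*t), -t*exp(-5*t)]
  [-t*exp(-5*t), 2*t*exp(-5*t), -t*exp(-5*t) + exp(-5*t)]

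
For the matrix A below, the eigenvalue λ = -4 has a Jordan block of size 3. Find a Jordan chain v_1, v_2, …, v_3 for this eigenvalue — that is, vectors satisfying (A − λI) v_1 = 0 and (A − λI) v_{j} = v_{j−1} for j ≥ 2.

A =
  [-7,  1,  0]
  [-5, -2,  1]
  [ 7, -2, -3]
A Jordan chain for λ = -4 of length 3:
v_1 = (4, 12, -4)ᵀ
v_2 = (-3, -5, 7)ᵀ
v_3 = (1, 0, 0)ᵀ

Let N = A − (-4)·I. We want v_3 with N^3 v_3 = 0 but N^2 v_3 ≠ 0; then v_{j-1} := N · v_j for j = 3, …, 2.

Pick v_3 = (1, 0, 0)ᵀ.
Then v_2 = N · v_3 = (-3, -5, 7)ᵀ.
Then v_1 = N · v_2 = (4, 12, -4)ᵀ.

Sanity check: (A − (-4)·I) v_1 = (0, 0, 0)ᵀ = 0. ✓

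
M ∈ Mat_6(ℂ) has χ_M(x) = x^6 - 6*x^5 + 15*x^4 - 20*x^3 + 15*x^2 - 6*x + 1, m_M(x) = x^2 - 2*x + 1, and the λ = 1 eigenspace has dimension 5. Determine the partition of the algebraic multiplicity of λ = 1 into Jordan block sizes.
Block sizes for λ = 1: [2, 1, 1, 1, 1]

Step 1 — from the characteristic polynomial, algebraic multiplicity of λ = 1 is 6. From dim ker(M − (1)·I) = 5, there are exactly 5 Jordan blocks for λ = 1.
Step 2 — from the minimal polynomial, the factor (x − 1)^2 tells us the largest block for λ = 1 has size 2.
Step 3 — with total size 6, 5 blocks, and largest block 2, the block sizes (in nonincreasing order) are [2, 1, 1, 1, 1].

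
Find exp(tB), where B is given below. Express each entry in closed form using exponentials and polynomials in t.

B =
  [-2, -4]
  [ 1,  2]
e^{tB} =
  [1 - 2*t, -4*t]
  [t, 2*t + 1]

Strategy: write B = P · J · P⁻¹ where J is a Jordan canonical form, so e^{tB} = P · e^{tJ} · P⁻¹, and e^{tJ} can be computed block-by-block.

B has Jordan form
J =
  [0, 1]
  [0, 0]
(up to reordering of blocks).

Per-block formulas:
  For a 2×2 Jordan block J_2(0): exp(t · J_2(0)) = e^(0t)·(I + t·N), where N is the 2×2 nilpotent shift.

After assembling e^{tJ} and conjugating by P, we get:

e^{tB} =
  [1 - 2*t, -4*t]
  [t, 2*t + 1]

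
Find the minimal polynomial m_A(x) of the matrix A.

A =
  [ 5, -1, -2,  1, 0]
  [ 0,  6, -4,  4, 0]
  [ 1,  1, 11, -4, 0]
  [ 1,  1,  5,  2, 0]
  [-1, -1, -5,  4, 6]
x^3 - 18*x^2 + 108*x - 216

The characteristic polynomial is χ_A(x) = (x - 6)^5, so the eigenvalues are known. The minimal polynomial is
  m_A(x) = Π_λ (x − λ)^{k_λ}
where k_λ is the size of the *largest* Jordan block for λ (equivalently, the smallest k with (A − λI)^k v = 0 for every generalised eigenvector v of λ).

  λ = 6: largest Jordan block has size 3, contributing (x − 6)^3

So m_A(x) = (x - 6)^3 = x^3 - 18*x^2 + 108*x - 216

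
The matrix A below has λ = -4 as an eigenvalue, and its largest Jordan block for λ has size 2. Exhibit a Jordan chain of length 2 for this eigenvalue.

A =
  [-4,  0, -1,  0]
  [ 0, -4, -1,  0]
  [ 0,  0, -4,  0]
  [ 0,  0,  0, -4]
A Jordan chain for λ = -4 of length 2:
v_1 = (-1, -1, 0, 0)ᵀ
v_2 = (0, 0, 1, 0)ᵀ

Let N = A − (-4)·I. We want v_2 with N^2 v_2 = 0 but N^1 v_2 ≠ 0; then v_{j-1} := N · v_j for j = 2, …, 2.

Pick v_2 = (0, 0, 1, 0)ᵀ.
Then v_1 = N · v_2 = (-1, -1, 0, 0)ᵀ.

Sanity check: (A − (-4)·I) v_1 = (0, 0, 0, 0)ᵀ = 0. ✓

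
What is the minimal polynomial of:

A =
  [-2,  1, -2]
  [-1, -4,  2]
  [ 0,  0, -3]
x^2 + 6*x + 9

The characteristic polynomial is χ_A(x) = (x + 3)^3, so the eigenvalues are known. The minimal polynomial is
  m_A(x) = Π_λ (x − λ)^{k_λ}
where k_λ is the size of the *largest* Jordan block for λ (equivalently, the smallest k with (A − λI)^k v = 0 for every generalised eigenvector v of λ).

  λ = -3: largest Jordan block has size 2, contributing (x + 3)^2

So m_A(x) = (x + 3)^2 = x^2 + 6*x + 9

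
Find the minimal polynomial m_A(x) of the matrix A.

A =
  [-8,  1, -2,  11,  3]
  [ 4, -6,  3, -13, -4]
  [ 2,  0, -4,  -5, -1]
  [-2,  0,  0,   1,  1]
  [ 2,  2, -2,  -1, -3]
x^3 + 12*x^2 + 48*x + 64

The characteristic polynomial is χ_A(x) = (x + 4)^5, so the eigenvalues are known. The minimal polynomial is
  m_A(x) = Π_λ (x − λ)^{k_λ}
where k_λ is the size of the *largest* Jordan block for λ (equivalently, the smallest k with (A − λI)^k v = 0 for every generalised eigenvector v of λ).

  λ = -4: largest Jordan block has size 3, contributing (x + 4)^3

So m_A(x) = (x + 4)^3 = x^3 + 12*x^2 + 48*x + 64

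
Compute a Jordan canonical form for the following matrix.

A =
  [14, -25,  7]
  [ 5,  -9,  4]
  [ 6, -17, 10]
J_3(5)

The characteristic polynomial is
  det(x·I − A) = x^3 - 15*x^2 + 75*x - 125 = (x - 5)^3

Eigenvalues and multiplicities (the geometric multiplicity of λ is n − rank(A − λI), which equals the number of Jordan blocks for λ):
  λ = 5: algebraic multiplicity = 3, geometric multiplicity = 1

Determining the block sizes for each eigenvalue:
  λ = 5: one block (gm = 1), so the single block has size am = 3 → block sizes [3]

Assembling the blocks gives a Jordan form
J =
  [5, 1, 0]
  [0, 5, 1]
  [0, 0, 5]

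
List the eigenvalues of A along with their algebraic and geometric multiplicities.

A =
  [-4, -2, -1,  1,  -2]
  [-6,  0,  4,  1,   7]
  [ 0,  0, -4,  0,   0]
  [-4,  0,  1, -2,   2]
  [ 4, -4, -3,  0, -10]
λ = -4: alg = 5, geom = 2

Step 1 — factor the characteristic polynomial to read off the algebraic multiplicities:
  χ_A(x) = (x + 4)^5

Step 2 — compute geometric multiplicities via the rank-nullity identity g(λ) = n − rank(A − λI):
  rank(A − (-4)·I) = 3, so dim ker(A − (-4)·I) = n − 3 = 2

Summary:
  λ = -4: algebraic multiplicity = 5, geometric multiplicity = 2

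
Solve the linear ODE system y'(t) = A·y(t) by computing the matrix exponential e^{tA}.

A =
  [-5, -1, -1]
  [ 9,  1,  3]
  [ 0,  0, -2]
e^{tA} =
  [-3*t*exp(-2*t) + exp(-2*t), -t*exp(-2*t), -t*exp(-2*t)]
  [9*t*exp(-2*t), 3*t*exp(-2*t) + exp(-2*t), 3*t*exp(-2*t)]
  [0, 0, exp(-2*t)]

Strategy: write A = P · J · P⁻¹ where J is a Jordan canonical form, so e^{tA} = P · e^{tJ} · P⁻¹, and e^{tJ} can be computed block-by-block.

A has Jordan form
J =
  [-2,  1,  0]
  [ 0, -2,  0]
  [ 0,  0, -2]
(up to reordering of blocks).

Per-block formulas:
  For a 1×1 block at λ = -2: exp(t · [-2]) = [e^(-2t)].
  For a 2×2 Jordan block J_2(-2): exp(t · J_2(-2)) = e^(-2t)·(I + t·N), where N is the 2×2 nilpotent shift.

After assembling e^{tJ} and conjugating by P, we get:

e^{tA} =
  [-3*t*exp(-2*t) + exp(-2*t), -t*exp(-2*t), -t*exp(-2*t)]
  [9*t*exp(-2*t), 3*t*exp(-2*t) + exp(-2*t), 3*t*exp(-2*t)]
  [0, 0, exp(-2*t)]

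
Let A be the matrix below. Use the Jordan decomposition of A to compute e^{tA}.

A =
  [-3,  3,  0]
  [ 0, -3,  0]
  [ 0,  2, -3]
e^{tA} =
  [exp(-3*t), 3*t*exp(-3*t), 0]
  [0, exp(-3*t), 0]
  [0, 2*t*exp(-3*t), exp(-3*t)]

Strategy: write A = P · J · P⁻¹ where J is a Jordan canonical form, so e^{tA} = P · e^{tJ} · P⁻¹, and e^{tJ} can be computed block-by-block.

A has Jordan form
J =
  [-3,  1,  0]
  [ 0, -3,  0]
  [ 0,  0, -3]
(up to reordering of blocks).

Per-block formulas:
  For a 2×2 Jordan block J_2(-3): exp(t · J_2(-3)) = e^(-3t)·(I + t·N), where N is the 2×2 nilpotent shift.
  For a 1×1 block at λ = -3: exp(t · [-3]) = [e^(-3t)].

After assembling e^{tJ} and conjugating by P, we get:

e^{tA} =
  [exp(-3*t), 3*t*exp(-3*t), 0]
  [0, exp(-3*t), 0]
  [0, 2*t*exp(-3*t), exp(-3*t)]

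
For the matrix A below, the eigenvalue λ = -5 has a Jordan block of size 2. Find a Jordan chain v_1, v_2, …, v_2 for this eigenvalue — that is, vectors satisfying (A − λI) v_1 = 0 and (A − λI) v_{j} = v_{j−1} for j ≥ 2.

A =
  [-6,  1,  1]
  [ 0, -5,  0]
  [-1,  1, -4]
A Jordan chain for λ = -5 of length 2:
v_1 = (-1, 0, -1)ᵀ
v_2 = (1, 0, 0)ᵀ

Let N = A − (-5)·I. We want v_2 with N^2 v_2 = 0 but N^1 v_2 ≠ 0; then v_{j-1} := N · v_j for j = 2, …, 2.

Pick v_2 = (1, 0, 0)ᵀ.
Then v_1 = N · v_2 = (-1, 0, -1)ᵀ.

Sanity check: (A − (-5)·I) v_1 = (0, 0, 0)ᵀ = 0. ✓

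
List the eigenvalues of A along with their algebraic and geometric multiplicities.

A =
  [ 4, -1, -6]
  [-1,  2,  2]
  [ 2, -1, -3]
λ = 1: alg = 3, geom = 1

Step 1 — factor the characteristic polynomial to read off the algebraic multiplicities:
  χ_A(x) = (x - 1)^3

Step 2 — compute geometric multiplicities via the rank-nullity identity g(λ) = n − rank(A − λI):
  rank(A − (1)·I) = 2, so dim ker(A − (1)·I) = n − 2 = 1

Summary:
  λ = 1: algebraic multiplicity = 3, geometric multiplicity = 1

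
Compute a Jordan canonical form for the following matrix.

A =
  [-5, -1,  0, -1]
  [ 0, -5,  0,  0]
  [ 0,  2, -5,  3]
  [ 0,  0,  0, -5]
J_2(-5) ⊕ J_2(-5)

The characteristic polynomial is
  det(x·I − A) = x^4 + 20*x^3 + 150*x^2 + 500*x + 625 = (x + 5)^4

Eigenvalues and multiplicities (the geometric multiplicity of λ is n − rank(A − λI), which equals the number of Jordan blocks for λ):
  λ = -5: algebraic multiplicity = 4, geometric multiplicity = 2

Determining the block sizes for each eigenvalue:
  λ = -5: with am = 4 and gm = 2, the partition is not yet determined (e.g. several partitions of 4 into 2 parts exist). Let N = A − (-5)·I. Computing rank(N^1) = 2, rank(N^2) = 0; the number of blocks of size ≥ j is rank(N^{j−1}) − rank(N^j), giving [2, 2]. So we have 2 block(s) of size 2 → block sizes [2, 2]

Assembling the blocks gives a Jordan form
J =
  [-5,  1,  0,  0]
  [ 0, -5,  0,  0]
  [ 0,  0, -5,  1]
  [ 0,  0,  0, -5]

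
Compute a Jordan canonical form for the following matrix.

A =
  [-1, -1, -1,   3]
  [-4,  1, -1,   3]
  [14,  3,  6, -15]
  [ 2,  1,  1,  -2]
J_3(1) ⊕ J_1(1)

The characteristic polynomial is
  det(x·I − A) = x^4 - 4*x^3 + 6*x^2 - 4*x + 1 = (x - 1)^4

Eigenvalues and multiplicities (the geometric multiplicity of λ is n − rank(A − λI), which equals the number of Jordan blocks for λ):
  λ = 1: algebraic multiplicity = 4, geometric multiplicity = 2

Determining the block sizes for each eigenvalue:
  λ = 1: with am = 4 and gm = 2, the partition is not yet determined (e.g. several partitions of 4 into 2 parts exist). Let N = A − (1)·I. Computing rank(N^1) = 2, rank(N^2) = 1, rank(N^3) = 0; the number of blocks of size ≥ j is rank(N^{j−1}) − rank(N^j), giving [2, 1, 1]. So we have 1 block(s) of size 3, 1 block(s) of size 1 → block sizes [3, 1]

Assembling the blocks gives a Jordan form
J =
  [1, 1, 0, 0]
  [0, 1, 1, 0]
  [0, 0, 1, 0]
  [0, 0, 0, 1]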